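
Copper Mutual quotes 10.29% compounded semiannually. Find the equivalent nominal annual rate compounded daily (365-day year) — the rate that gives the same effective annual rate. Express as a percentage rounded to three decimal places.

EAR = (1 + 0.1029/2)^2 − 1 = 0.105547.
Solve (1 + r/365)^365 = 1.105547: r/365 = 1.105547^(1/365) − 1 = 0.000275, so r = 0.100354 = 10.035%.

10.035%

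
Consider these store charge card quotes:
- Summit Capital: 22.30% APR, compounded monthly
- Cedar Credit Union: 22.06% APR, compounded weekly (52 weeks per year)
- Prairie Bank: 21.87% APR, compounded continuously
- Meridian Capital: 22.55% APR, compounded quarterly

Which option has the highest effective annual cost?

Summit Capital

Summit Capital: (1 + 0.2230/12)^12 − 1 = 24.727%
Cedar Credit Union: (1 + 0.2206/52)^52 − 1 = 24.624%
Prairie Bank: e^0.2187 − 1 = 24.446%
Meridian Capital: (1 + 0.2255/4)^4 − 1 = 24.530%
The highest effective annual rate is Summit Capital at 24.727%.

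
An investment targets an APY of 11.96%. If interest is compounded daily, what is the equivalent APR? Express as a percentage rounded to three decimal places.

11.299%

(1 + r/365)^365 − 1 = 0.1196, so 1 + r/365 = 1.1196^(1/365).
r/365 = 0.000310, so r = 0.112989 = 11.299%.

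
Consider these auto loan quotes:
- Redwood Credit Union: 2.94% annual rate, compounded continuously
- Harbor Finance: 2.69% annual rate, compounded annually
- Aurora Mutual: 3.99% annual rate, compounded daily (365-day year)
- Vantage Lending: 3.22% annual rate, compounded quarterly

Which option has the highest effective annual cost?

Aurora Mutual

Redwood Credit Union: e^0.0294 − 1 = 2.984%
Harbor Finance: compounded annually, EAR = 2.690%
Aurora Mutual: (1 + 0.0399/365)^365 − 1 = 4.070%
Vantage Lending: (1 + 0.0322/4)^4 − 1 = 3.259%
The highest effective annual rate is Aurora Mutual at 4.070%.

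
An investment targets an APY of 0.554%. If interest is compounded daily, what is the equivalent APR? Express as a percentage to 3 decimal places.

0.552%

(1 + r/365)^365 − 1 = 0.00554, so 1 + r/365 = 1.00554^(1/365).
r/365 = 0.000015, so r = 0.005525 = 0.552%.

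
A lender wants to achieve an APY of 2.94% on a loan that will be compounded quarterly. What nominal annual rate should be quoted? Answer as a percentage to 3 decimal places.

(1 + r/4)^4 − 1 = 0.0294, so 1 + r/4 = 1.0294^(1/4).
r/4 = 0.007270, so r = 0.029081 = 2.908%.

2.908%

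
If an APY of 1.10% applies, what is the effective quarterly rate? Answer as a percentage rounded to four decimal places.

0.2739%

The per-quarter rate i satisfies (1 + i)^4 = 1 + 0.0110.
i = 1.0110^(1/4) − 1 = 0.0027387 = 0.2739%.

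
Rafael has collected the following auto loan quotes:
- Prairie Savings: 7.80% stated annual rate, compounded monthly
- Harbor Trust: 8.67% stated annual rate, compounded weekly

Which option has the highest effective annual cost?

Prairie Savings: (1 + 0.0780/12)^12 − 1 = 8.085%
Harbor Trust: (1 + 0.0867/52)^52 − 1 = 9.049%
The highest effective annual rate is Harbor Trust at 9.049%.

Harbor Trust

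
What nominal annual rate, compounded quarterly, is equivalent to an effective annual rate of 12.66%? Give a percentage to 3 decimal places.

12.100%

(1 + r/4)^4 − 1 = 0.1266, so 1 + r/4 = 1.1266^(1/4).
r/4 = 0.030250, so r = 0.120998 = 12.100%.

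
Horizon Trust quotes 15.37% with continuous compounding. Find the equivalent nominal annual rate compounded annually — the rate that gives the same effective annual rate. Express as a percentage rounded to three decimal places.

16.614%

EAR under continuous compounding: e^0.1537 − 1 = 0.166141.
Compounded annually, the equivalent nominal rate is the EAR itself: 16.614%.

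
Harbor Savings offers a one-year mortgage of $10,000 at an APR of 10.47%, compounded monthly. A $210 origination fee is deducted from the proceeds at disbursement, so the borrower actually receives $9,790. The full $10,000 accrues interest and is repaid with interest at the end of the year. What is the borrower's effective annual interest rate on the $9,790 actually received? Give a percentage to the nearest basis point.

Amount owed after one year: 10,000 × (1 + 0.1047/12)^12 = 10,000 × 1.109873 = $11,098.73.
Effective rate on net proceeds: 11,098.73 / 9,790 − 1 = 0.133681 = 13.37%.

13.37%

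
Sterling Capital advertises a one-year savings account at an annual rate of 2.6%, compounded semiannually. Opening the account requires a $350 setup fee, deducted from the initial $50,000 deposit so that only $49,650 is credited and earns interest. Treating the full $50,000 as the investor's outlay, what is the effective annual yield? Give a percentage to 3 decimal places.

1.899%

Value after one year: 49,650 × (1 + 0.026/2)^2 = 49,650 × 1.026169 = $50,949.29.
Effective yield on the $50,000 outlay: 50,949.29 / 50,000 − 1 = 0.018986 = 1.899%.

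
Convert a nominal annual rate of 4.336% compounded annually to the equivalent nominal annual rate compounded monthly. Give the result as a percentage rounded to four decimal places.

Compounded annually, EAR = nominal = 0.043360.
Solve (1 + r/12)^12 = 1.043360: r/12 = 1.043360^(1/12) − 1 = 0.003543, so r = 0.042521 = 4.2521%.

4.2521%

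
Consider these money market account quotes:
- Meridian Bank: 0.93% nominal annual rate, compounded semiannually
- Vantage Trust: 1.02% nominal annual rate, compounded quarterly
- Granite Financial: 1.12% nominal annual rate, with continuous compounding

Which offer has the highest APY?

Granite Financial

Meridian Bank: (1 + 0.0093/2)^2 − 1 = 0.932%
Vantage Trust: (1 + 0.0102/4)^4 − 1 = 1.024%
Granite Financial: e^0.0112 − 1 = 1.126%
The highest effective annual rate is Granite Financial at 1.126%.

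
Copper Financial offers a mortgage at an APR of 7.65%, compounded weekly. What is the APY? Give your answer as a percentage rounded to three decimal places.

EAR = (1 + 0.0765/52)^52 − 1.
= 1.079442 − 1 = 7.944%.

7.944%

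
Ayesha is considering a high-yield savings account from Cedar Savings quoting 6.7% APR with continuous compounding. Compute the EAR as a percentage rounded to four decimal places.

6.9295%

With continuous compounding, EAR = e^0.067 − 1.
e^0.067 = 1.069295, so EAR = 0.069295 = 6.9295%.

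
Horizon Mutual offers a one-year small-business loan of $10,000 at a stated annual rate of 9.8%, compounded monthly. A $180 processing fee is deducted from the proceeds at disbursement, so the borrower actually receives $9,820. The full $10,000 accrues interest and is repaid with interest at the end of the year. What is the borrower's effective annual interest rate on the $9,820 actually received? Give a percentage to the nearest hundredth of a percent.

12.27%

Amount owed after one year: 10,000 × (1 + 0.098/12)^12 = 10,000 × 1.102524 = $11,025.24.
Effective rate on net proceeds: 11,025.24 / 9,820 − 1 = 0.122733 = 12.27%.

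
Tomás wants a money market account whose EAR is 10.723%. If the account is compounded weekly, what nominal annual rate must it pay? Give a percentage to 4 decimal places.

10.1961%

(1 + r/52)^52 − 1 = 0.10723, so 1 + r/52 = 1.10723^(1/52).
r/52 = 0.001961, so r = 0.101961 = 10.1961%.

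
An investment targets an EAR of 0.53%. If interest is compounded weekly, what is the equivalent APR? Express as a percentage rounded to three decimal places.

(1 + r/52)^52 − 1 = 0.0053, so 1 + r/52 = 1.0053^(1/52).
r/52 = 0.000102, so r = 0.005286 = 0.529%.

0.529%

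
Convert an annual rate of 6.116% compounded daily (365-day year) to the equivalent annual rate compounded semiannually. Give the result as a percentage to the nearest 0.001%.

6.210%

EAR = (1 + 0.06116/365)^365 − 1 = 0.063064.
Solve (1 + r/2)^2 = 1.063064: r/2 = 1.063064^(1/2) − 1 = 0.031050, so r = 0.062099 = 6.210%.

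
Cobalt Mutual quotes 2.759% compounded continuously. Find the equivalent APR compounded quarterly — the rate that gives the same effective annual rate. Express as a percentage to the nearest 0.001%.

2.769%

EAR under continuous compounding: e^0.02759 − 1 = 0.027974.
Solve (1 + r/4)^4 = 1.027974: r/4 = 1.027974^(1/4) − 1 = 0.006921, so r = 0.027685 = 2.769%.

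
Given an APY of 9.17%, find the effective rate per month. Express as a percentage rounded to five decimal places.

The per-month rate i satisfies (1 + i)^12 = 1 + 0.0917.
i = 1.0917^(1/12) − 1 = 0.0073381 = 0.73381%.

0.73381%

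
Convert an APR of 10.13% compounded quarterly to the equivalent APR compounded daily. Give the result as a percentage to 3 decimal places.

EAR = (1 + 0.1013/4)^4 − 1 = 0.105214.
Solve (1 + r/365)^365 = 1.105214: r/365 = 1.105214^(1/365) − 1 = 0.000274, so r = 0.100052 = 10.005%.

10.005%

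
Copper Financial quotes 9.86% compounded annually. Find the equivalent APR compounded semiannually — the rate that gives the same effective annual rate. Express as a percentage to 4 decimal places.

Compounded annually, EAR = nominal = 0.098600.
Solve (1 + r/2)^2 = 1.098600: r/2 = 1.098600^(1/2) − 1 = 0.048141, so r = 0.096282 = 9.6282%.

9.6282%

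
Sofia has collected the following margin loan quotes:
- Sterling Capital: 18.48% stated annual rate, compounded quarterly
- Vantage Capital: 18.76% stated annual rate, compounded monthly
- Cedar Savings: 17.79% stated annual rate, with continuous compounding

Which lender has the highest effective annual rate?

Sterling Capital: (1 + 0.1848/4)^4 − 1 = 19.801%
Vantage Capital: (1 + 0.1876/12)^12 − 1 = 20.460%
Cedar Savings: e^0.1779 − 1 = 19.471%
The highest effective annual rate is Vantage Capital at 20.460%.

Vantage Capital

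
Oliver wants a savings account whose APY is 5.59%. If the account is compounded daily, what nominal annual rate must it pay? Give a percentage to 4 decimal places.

(1 + r/365)^365 − 1 = 0.0559, so 1 + r/365 = 1.0559^(1/365).
r/365 = 0.000149, so r = 0.054398 = 5.4398%.

5.4398%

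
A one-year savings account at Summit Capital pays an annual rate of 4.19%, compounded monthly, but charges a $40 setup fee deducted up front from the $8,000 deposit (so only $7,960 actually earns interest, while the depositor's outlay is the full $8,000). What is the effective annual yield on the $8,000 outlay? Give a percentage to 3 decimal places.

Value after one year: 7,960 × (1 + 0.0419/12)^12 = 7,960 × 1.042714 = $8,300.00.
Effective yield on the $8,000 outlay: 8,300.00 / 8,000 − 1 = 0.037501 = 3.750%.

3.750%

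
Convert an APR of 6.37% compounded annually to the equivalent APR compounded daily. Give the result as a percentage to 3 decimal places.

Compounded annually, EAR = nominal = 0.063700.
Solve (1 + r/365)^365 = 1.063700: r/365 = 1.063700^(1/365) − 1 = 0.000169, so r = 0.061759 = 6.176%.

6.176%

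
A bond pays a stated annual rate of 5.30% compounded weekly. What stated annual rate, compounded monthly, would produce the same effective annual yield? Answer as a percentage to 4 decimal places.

5.3090%

EAR = (1 + 0.0530/52)^52 − 1 = 0.054401.
Solve (1 + r/12)^12 = 1.054401: r/12 = 1.054401^(1/12) − 1 = 0.004424, so r = 0.053090 = 5.3090%.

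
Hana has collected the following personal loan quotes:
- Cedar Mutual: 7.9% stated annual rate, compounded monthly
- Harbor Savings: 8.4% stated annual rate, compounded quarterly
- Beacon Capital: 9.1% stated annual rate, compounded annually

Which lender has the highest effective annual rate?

Beacon Capital

Cedar Mutual: (1 + 0.079/12)^12 − 1 = 8.192%
Harbor Savings: (1 + 0.084/4)^4 − 1 = 8.668%
Beacon Capital: compounded annually, EAR = 9.100%
The highest effective annual rate is Beacon Capital at 9.100%.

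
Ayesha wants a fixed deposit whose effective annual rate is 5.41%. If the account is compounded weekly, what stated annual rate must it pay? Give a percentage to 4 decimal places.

5.2714%

(1 + r/52)^52 − 1 = 0.0541, so 1 + r/52 = 1.0541^(1/52).
r/52 = 0.001014, so r = 0.052714 = 5.2714%.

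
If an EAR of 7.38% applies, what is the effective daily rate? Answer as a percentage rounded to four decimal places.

The per-day rate i satisfies (1 + i)^365 = 1 + 0.0738.
i = 1.0738^(1/365) − 1 = 0.0001951 = 0.0195%.

0.0195%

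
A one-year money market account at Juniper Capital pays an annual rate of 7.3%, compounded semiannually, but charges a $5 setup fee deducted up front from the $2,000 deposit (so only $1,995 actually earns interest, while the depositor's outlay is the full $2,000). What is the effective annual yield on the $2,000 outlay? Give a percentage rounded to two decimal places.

7.16%

Value after one year: 1,995 × (1 + 0.073/2)^2 = 1,995 × 1.074332 = $2,143.29.
Effective yield on the $2,000 outlay: 2,143.29 / 2,000 − 1 = 0.071646 = 7.16%.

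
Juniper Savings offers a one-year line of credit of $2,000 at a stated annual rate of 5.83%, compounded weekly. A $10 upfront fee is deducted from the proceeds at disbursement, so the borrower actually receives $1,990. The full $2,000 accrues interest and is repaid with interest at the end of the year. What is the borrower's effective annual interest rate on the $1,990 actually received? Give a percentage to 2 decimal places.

6.53%

Amount owed after one year: 2,000 × (1 + 0.0583/52)^52 = 2,000 × 1.059998 = $2,120.00.
Effective rate on net proceeds: 2,120.00 / 1,990 − 1 = 0.065325 = 6.53%.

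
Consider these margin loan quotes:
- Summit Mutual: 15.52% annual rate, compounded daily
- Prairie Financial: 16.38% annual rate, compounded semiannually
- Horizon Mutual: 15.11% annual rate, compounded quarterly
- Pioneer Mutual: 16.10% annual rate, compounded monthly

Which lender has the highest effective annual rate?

Summit Mutual: (1 + 0.1552/365)^365 − 1 = 16.785%
Prairie Financial: (1 + 0.1638/2)^2 − 1 = 17.051%
Horizon Mutual: (1 + 0.1511/4)^4 − 1 = 15.988%
Pioneer Mutual: (1 + 0.1610/12)^12 − 1 = 17.343%
The highest effective annual rate is Pioneer Mutual at 17.343%.

Pioneer Mutual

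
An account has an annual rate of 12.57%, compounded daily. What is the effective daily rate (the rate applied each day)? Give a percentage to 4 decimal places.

With a nominal annual rate compounded daily, the periodic rate is the nominal rate divided by 365.
i = 0.1257 / 365 = 0.0003444 = 0.0344%.

0.0344%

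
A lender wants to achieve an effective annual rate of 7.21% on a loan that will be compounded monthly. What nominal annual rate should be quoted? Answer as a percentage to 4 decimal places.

6.9822%

(1 + r/12)^12 − 1 = 0.0721, so 1 + r/12 = 1.0721^(1/12).
r/12 = 0.005818, so r = 0.069822 = 6.9822%.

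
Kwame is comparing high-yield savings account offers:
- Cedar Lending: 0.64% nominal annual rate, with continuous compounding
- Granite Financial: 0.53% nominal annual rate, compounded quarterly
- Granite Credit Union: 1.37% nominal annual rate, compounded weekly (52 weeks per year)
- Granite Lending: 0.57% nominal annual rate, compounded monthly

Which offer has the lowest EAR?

Granite Financial

Cedar Lending: e^0.0064 − 1 = 0.642%
Granite Financial: (1 + 0.0053/4)^4 − 1 = 0.531%
Granite Credit Union: (1 + 0.0137/52)^52 − 1 = 1.379%
Granite Lending: (1 + 0.0057/12)^12 − 1 = 0.571%
The lowest effective annual rate is Granite Financial at 0.531%.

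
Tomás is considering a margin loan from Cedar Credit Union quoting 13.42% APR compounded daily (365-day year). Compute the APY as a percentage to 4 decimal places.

EAR = (1 + 0.1342/365)^365 − 1.
= (1 + 0.000368)^365 − 1 = 1.143593 − 1 = 14.3593%.

14.3593%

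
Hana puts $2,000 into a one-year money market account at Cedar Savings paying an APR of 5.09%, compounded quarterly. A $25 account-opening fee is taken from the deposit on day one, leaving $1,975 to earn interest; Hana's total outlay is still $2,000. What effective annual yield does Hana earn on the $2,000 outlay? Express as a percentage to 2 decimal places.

3.87%

Value after one year: 1,975 × (1 + 0.0509/4)^4 = 1,975 × 1.051880 = $2,077.46.
Effective yield on the $2,000 outlay: 2,077.46 / 2,000 − 1 = 0.038731 = 3.87%.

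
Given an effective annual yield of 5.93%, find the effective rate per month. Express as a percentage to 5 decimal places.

The per-month rate i satisfies (1 + i)^12 = 1 + 0.0593.
i = 1.0593^(1/12) − 1 = 0.0048122 = 0.48122%.

0.48122%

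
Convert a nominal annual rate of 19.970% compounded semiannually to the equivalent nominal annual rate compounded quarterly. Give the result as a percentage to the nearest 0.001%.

EAR = (1 + 0.19970/2)^2 − 1 = 0.209670.
Solve (1 + r/4)^4 = 1.209670: r/4 = 1.209670^(1/4) − 1 = 0.048737, so r = 0.194949 = 19.495%.

19.495%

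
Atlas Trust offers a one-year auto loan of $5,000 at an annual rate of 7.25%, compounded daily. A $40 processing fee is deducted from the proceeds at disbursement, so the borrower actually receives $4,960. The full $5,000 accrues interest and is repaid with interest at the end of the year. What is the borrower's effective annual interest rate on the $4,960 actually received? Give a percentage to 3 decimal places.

8.386%

Amount owed after one year: 5,000 × (1 + 0.0725/365)^365 = 5,000 × 1.075185 = $5,375.93.
Effective rate on net proceeds: 5,375.93 / 4,960 − 1 = 0.083856 = 8.386%.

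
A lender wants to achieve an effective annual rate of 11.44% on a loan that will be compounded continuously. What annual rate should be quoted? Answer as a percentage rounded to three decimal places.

Continuous: nominal r satisfies e^r − 1 = 0.1144.
r = ln(1 + 0.1144) = ln(1.1144) = 0.108316 = 10.832%.

10.832%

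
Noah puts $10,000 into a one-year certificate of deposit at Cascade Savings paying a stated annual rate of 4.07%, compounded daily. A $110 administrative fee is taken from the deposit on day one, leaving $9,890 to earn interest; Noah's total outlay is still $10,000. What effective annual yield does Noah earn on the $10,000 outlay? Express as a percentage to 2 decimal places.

Value after one year: 9,890 × (1 + 0.0407/365)^365 = 9,890 × 1.041537 = $10,300.80.
Effective yield on the $10,000 outlay: 10,300.80 / 10,000 − 1 = 0.030080 = 3.01%.

3.01%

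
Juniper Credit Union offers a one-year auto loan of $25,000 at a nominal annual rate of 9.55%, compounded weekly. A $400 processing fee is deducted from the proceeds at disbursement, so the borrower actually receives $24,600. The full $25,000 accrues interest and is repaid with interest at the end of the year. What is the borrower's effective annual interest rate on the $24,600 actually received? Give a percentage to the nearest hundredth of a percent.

11.80%

Amount owed after one year: 25,000 × (1 + 0.0955/52)^52 = 25,000 × 1.100112 = $27,502.81.
Effective rate on net proceeds: 27,502.81 / 24,600 − 1 = 0.118000 = 11.80%.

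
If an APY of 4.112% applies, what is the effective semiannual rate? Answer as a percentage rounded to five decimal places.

2.03529%

The per-half-year rate i satisfies (1 + i)^2 = 1 + 0.04112.
i = 1.04112^(1/2) − 1 = 0.0203529 = 2.03529%.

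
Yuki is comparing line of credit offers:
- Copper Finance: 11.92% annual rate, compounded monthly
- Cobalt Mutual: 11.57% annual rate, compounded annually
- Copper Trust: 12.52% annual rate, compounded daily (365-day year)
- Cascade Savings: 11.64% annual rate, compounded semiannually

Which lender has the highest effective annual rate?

Copper Trust

Copper Finance: (1 + 0.1192/12)^12 − 1 = 12.593%
Cobalt Mutual: compounded annually, EAR = 11.570%
Copper Trust: (1 + 0.1252/365)^365 − 1 = 13.335%
Cascade Savings: (1 + 0.1164/2)^2 − 1 = 11.979%
The highest effective annual rate is Copper Trust at 13.335%.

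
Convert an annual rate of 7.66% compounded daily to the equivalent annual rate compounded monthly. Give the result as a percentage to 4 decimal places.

EAR = (1 + 0.0766/365)^365 − 1 = 0.079601.
Solve (1 + r/12)^12 = 1.079601: r/12 = 1.079601^(1/12) − 1 = 0.006403, so r = 0.076837 = 7.6837%.

7.6837%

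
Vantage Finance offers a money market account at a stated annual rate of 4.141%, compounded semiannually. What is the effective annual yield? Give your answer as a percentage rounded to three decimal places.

EAR = (1 + 0.04141/2)^2 − 1.
= 1.041839 − 1 = 4.184%.

4.184%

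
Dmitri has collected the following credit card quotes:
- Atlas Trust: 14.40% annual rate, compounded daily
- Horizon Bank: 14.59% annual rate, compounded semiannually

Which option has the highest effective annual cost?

Atlas Trust

Atlas Trust: (1 + 0.1440/365)^365 − 1 = 15.485%
Horizon Bank: (1 + 0.1459/2)^2 − 1 = 15.122%
The highest effective annual rate is Atlas Trust at 15.485%.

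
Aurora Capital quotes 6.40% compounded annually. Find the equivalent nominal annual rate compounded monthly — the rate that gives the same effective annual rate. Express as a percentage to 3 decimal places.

Compounded annually, EAR = nominal = 0.064000.
Solve (1 + r/12)^12 = 1.064000: r/12 = 1.064000^(1/12) − 1 = 0.005183, so r = 0.062196 = 6.220%.

6.220%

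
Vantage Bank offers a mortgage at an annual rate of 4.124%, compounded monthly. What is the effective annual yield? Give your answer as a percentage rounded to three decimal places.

4.203%

EAR = (1 + 0.04124/12)^12 − 1.
= 1.042029 − 1 = 4.203%.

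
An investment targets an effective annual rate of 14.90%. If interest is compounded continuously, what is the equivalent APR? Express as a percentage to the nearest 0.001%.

Continuous: nominal r satisfies e^r − 1 = 0.1490.
r = ln(1 + 0.1490) = ln(1.1490) = 0.138892 = 13.889%.

13.889%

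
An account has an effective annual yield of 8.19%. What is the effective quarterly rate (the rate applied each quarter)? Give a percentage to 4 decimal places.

The per-quarter rate i satisfies (1 + i)^4 = 1 + 0.0819.
i = 1.0819^(1/4) − 1 = 0.0198746 = 1.9875%.

1.9875%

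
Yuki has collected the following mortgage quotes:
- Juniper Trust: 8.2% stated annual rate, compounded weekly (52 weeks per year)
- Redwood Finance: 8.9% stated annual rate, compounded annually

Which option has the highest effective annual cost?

Juniper Trust: (1 + 0.082/52)^52 − 1 = 8.539%
Redwood Finance: compounded annually, EAR = 8.900%
The highest effective annual rate is Redwood Finance at 8.900%.

Redwood Finance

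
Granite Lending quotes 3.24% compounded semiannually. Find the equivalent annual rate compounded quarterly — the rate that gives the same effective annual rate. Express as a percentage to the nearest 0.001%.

3.227%

EAR = (1 + 0.0324/2)^2 − 1 = 0.032662.
Solve (1 + r/4)^4 = 1.032662: r/4 = 1.032662^(1/4) − 1 = 0.008067, so r = 0.032270 = 3.227%.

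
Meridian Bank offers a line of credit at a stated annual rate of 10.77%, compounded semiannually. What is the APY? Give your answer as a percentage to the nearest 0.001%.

EAR = (1 + 0.1077/2)^2 − 1.
= 1.110600 − 1 = 11.060%.

11.060%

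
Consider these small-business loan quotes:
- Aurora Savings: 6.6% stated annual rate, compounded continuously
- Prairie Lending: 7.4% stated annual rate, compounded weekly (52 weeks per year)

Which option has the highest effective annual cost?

Aurora Savings: e^0.066 − 1 = 6.823%
Prairie Lending: (1 + 0.074/52)^52 − 1 = 7.675%
The highest effective annual rate is Prairie Lending at 7.675%.

Prairie Lending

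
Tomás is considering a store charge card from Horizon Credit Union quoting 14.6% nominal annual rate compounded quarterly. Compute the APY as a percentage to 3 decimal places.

EAR = (1 + 0.146/4)^4 − 1.
= 1.154190 − 1 = 15.419%.

15.419%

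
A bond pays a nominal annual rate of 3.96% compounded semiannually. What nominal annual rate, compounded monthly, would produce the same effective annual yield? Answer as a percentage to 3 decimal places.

3.928%

EAR = (1 + 0.0396/2)^2 − 1 = 0.039992.
Solve (1 + r/12)^12 = 1.039992: r/12 = 1.039992^(1/12) − 1 = 0.003273, so r = 0.039277 = 3.928%.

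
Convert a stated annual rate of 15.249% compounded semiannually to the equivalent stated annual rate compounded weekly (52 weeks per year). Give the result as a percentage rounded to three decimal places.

14.716%

EAR = (1 + 0.15249/2)^2 − 1 = 0.158303.
Solve (1 + r/52)^52 = 1.158303: r/52 = 1.158303^(1/52) − 1 = 0.002830, so r = 0.147164 = 14.716%.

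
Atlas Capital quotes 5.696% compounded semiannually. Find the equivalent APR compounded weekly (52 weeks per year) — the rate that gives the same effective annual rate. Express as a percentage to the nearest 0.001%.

5.619%

EAR = (1 + 0.05696/2)^2 − 1 = 0.057771.
Solve (1 + r/52)^52 = 1.057771: r/52 = 1.057771^(1/52) − 1 = 0.001081, so r = 0.056194 = 5.619%.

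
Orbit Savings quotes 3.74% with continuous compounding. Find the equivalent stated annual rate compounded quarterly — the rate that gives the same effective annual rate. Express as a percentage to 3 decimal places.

3.758%

EAR under continuous compounding: e^0.0374 − 1 = 0.038108.
Solve (1 + r/4)^4 = 1.038108: r/4 = 1.038108^(1/4) − 1 = 0.009394, so r = 0.037575 = 3.758%.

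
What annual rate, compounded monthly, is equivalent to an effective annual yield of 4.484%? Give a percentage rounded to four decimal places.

4.3944%

(1 + r/12)^12 − 1 = 0.04484, so 1 + r/12 = 1.04484^(1/12).
r/12 = 0.003662, so r = 0.043944 = 4.3944%.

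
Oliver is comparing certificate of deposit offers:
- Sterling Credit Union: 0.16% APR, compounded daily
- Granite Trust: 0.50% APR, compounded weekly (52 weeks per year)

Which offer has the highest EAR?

Sterling Credit Union: (1 + 0.0016/365)^365 − 1 = 0.160%
Granite Trust: (1 + 0.0050/52)^52 − 1 = 0.501%
The highest effective annual rate is Granite Trust at 0.501%.

Granite Trust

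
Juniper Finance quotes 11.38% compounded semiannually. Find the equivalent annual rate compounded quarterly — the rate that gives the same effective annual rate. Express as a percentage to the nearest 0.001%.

EAR = (1 + 0.1138/2)^2 − 1 = 0.117038.
Solve (1 + r/4)^4 = 1.117038: r/4 = 1.117038^(1/4) − 1 = 0.028056, so r = 0.112226 = 11.223%.

11.223%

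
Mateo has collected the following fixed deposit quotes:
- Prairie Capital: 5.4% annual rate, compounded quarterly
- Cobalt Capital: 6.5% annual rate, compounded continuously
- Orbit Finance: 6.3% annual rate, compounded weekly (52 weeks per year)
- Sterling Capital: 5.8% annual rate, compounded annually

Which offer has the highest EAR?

Prairie Capital: (1 + 0.054/4)^4 − 1 = 5.510%
Cobalt Capital: e^0.065 − 1 = 6.716%
Orbit Finance: (1 + 0.063/52)^52 − 1 = 6.499%
Sterling Capital: compounded annually, EAR = 5.800%
The highest effective annual rate is Cobalt Capital at 6.716%.

Cobalt Capital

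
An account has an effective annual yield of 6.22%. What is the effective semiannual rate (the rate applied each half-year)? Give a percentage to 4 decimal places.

The per-half-year rate i satisfies (1 + i)^2 = 1 + 0.0622.
i = 1.0622^(1/2) − 1 = 0.0306309 = 3.0631%.

3.0631%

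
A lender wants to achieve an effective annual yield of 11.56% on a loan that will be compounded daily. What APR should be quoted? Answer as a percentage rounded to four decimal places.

10.9409%

(1 + r/365)^365 − 1 = 0.1156, so 1 + r/365 = 1.1156^(1/365).
r/365 = 0.000300, so r = 0.109409 = 10.9409%.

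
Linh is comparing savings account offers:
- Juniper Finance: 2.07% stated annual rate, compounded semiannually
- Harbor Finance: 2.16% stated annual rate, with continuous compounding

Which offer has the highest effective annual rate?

Juniper Finance: (1 + 0.0207/2)^2 − 1 = 2.081%
Harbor Finance: e^0.0216 − 1 = 2.183%
The highest effective annual rate is Harbor Finance at 2.183%.

Harbor Finance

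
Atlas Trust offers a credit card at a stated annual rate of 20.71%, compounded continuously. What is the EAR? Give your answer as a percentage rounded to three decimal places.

23.011%

With continuous compounding, EAR = e^0.2071 − 1.
e^0.2071 = 1.230106, so EAR = 0.230106 = 23.011%.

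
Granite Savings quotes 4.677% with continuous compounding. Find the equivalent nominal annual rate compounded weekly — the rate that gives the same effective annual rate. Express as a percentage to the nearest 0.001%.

EAR under continuous compounding: e^0.04677 − 1 = 0.047881.
Solve (1 + r/52)^52 = 1.047881: r/52 = 1.047881^(1/52) − 1 = 0.000900, so r = 0.046791 = 4.679%.

4.679%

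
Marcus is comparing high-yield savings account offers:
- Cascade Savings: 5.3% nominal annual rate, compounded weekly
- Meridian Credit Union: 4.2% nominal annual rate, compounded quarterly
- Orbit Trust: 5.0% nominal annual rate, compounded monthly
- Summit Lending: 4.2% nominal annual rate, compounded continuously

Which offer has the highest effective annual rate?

Cascade Savings

Cascade Savings: (1 + 0.053/52)^52 − 1 = 5.440%
Meridian Credit Union: (1 + 0.042/4)^4 − 1 = 4.267%
Orbit Trust: (1 + 0.050/12)^12 − 1 = 5.116%
Summit Lending: e^0.042 − 1 = 4.289%
The highest effective annual rate is Cascade Savings at 5.440%.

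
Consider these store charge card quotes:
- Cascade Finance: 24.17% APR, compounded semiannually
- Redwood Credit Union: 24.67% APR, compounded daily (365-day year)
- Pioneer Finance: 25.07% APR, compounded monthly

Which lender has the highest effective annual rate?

Pioneer Finance

Cascade Finance: (1 + 0.2417/2)^2 − 1 = 25.630%
Redwood Credit Union: (1 + 0.2467/365)^365 − 1 = 27.969%
Pioneer Finance: (1 + 0.2507/12)^12 − 1 = 28.161%
The highest effective annual rate is Pioneer Finance at 28.161%.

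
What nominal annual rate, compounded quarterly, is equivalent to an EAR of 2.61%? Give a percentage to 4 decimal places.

(1 + r/4)^4 − 1 = 0.0261, so 1 + r/4 = 1.0261^(1/4).
r/4 = 0.006462, so r = 0.025848 = 2.5848%.

2.5848%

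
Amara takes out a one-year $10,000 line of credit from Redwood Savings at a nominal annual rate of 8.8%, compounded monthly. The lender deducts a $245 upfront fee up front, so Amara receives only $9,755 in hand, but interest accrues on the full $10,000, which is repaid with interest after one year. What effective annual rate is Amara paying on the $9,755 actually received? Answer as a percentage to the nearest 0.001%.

11.905%

Amount owed after one year: 10,000 × (1 + 0.088/12)^12 = 10,000 × 1.091638 = $10,916.38.
Effective rate on net proceeds: 10,916.38 / 9,755 − 1 = 0.119054 = 11.905%.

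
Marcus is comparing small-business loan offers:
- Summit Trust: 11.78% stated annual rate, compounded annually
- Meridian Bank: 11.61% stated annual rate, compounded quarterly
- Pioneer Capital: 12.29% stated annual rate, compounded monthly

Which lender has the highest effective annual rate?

Pioneer Capital

Summit Trust: compounded annually, EAR = 11.780%
Meridian Bank: (1 + 0.1161/4)^4 − 1 = 12.125%
Pioneer Capital: (1 + 0.1229/12)^12 − 1 = 13.006%
The highest effective annual rate is Pioneer Capital at 13.006%.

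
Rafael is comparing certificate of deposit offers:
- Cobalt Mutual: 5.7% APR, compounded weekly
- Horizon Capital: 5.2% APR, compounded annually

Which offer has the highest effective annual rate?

Cobalt Mutual: (1 + 0.057/52)^52 − 1 = 5.862%
Horizon Capital: compounded annually, EAR = 5.200%
The highest effective annual rate is Cobalt Mutual at 5.862%.

Cobalt Mutual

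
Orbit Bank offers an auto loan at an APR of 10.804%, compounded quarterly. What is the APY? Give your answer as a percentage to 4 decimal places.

EAR = (1 + 0.10804/4)^4 − 1.
= (1 + 0.027010)^4 − 1 = 1.112497 − 1 = 11.2497%.

11.2497%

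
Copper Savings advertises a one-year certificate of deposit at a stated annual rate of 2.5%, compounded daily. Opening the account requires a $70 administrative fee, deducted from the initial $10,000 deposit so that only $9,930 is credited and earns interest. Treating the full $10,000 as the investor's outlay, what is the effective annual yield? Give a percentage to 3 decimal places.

Value after one year: 9,930 × (1 + 0.025/365)^365 = 9,930 × 1.025314 = $10,181.37.
Effective yield on the $10,000 outlay: 10,181.37 / 10,000 − 1 = 0.018137 = 1.814%.

1.814%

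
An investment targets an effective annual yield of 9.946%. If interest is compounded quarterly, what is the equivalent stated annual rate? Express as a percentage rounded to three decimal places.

9.595%

(1 + r/4)^4 − 1 = 0.09946, so 1 + r/4 = 1.09946^(1/4).
r/4 = 0.023988, so r = 0.095952 = 9.595%.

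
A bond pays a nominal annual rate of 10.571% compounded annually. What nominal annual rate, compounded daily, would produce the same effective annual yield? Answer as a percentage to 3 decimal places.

Compounded annually, EAR = nominal = 0.105710.
Solve (1 + r/365)^365 = 1.105710: r/365 = 1.105710^(1/365) − 1 = 0.000275, so r = 0.100501 = 10.050%.

10.050%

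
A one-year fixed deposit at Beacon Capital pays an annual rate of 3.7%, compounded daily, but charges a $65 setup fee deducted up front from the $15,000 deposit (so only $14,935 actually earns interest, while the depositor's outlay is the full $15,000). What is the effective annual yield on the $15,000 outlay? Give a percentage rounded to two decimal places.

3.32%

Value after one year: 14,935 × (1 + 0.037/365)^365 = 14,935 × 1.037691 = $15,497.92.
Effective yield on the $15,000 outlay: 15,497.92 / 15,000 − 1 = 0.033194 = 3.32%.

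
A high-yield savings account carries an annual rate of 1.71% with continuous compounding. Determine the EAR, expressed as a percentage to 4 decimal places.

With continuous compounding, EAR = e^0.0171 − 1.
e^0.0171 = 1.017247, so EAR = 0.017247 = 1.7247%.

1.7247%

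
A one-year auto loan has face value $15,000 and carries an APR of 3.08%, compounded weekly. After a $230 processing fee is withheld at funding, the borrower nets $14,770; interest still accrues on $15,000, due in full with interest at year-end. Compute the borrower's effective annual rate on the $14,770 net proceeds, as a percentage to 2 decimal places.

4.73%

Amount owed after one year: 15,000 × (1 + 0.0308/52)^52 = 15,000 × 1.031270 = $15,469.05.
Effective rate on net proceeds: 15,469.05 / 14,770 − 1 = 0.047329 = 4.73%.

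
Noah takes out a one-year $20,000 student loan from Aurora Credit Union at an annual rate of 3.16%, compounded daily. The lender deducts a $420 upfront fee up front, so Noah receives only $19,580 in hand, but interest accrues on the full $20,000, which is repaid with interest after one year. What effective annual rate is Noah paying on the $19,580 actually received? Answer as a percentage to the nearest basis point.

5.42%

Amount owed after one year: 20,000 × (1 + 0.0316/365)^365 = 20,000 × 1.032103 = $20,642.06.
Effective rate on net proceeds: 20,642.06 / 19,580 − 1 = 0.054242 = 5.42%.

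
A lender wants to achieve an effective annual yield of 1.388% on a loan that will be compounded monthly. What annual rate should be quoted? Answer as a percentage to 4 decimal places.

(1 + r/12)^12 − 1 = 0.01388, so 1 + r/12 = 1.01388^(1/12).
r/12 = 0.001149, so r = 0.013792 = 1.3792%.

1.3792%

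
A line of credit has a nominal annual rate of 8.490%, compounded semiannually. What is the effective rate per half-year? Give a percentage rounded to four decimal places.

With a nominal annual rate compounded semiannually, the periodic rate is the nominal rate divided by 2.
i = 0.08490 / 2 = 0.0424500 = 4.2450%.

4.2450%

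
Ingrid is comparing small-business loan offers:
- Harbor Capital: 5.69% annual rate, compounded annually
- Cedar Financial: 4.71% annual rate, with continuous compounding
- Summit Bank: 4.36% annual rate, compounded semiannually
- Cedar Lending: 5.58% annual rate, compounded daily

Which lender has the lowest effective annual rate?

Harbor Capital: compounded annually, EAR = 5.690%
Cedar Financial: e^0.0471 − 1 = 4.823%
Summit Bank: (1 + 0.0436/2)^2 − 1 = 4.408%
Cedar Lending: (1 + 0.0558/365)^365 − 1 = 5.738%
The lowest effective annual rate is Summit Bank at 4.408%.

Summit Bank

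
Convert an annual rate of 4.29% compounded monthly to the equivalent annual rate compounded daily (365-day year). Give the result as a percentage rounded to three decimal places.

EAR = (1 + 0.0429/12)^12 − 1 = 0.043754.
Solve (1 + r/365)^365 = 1.043754: r/365 = 1.043754^(1/365) − 1 = 0.000117, so r = 0.042826 = 4.283%.

4.283%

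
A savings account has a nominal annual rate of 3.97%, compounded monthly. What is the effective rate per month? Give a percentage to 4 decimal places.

0.3308%

With a nominal annual rate compounded monthly, the periodic rate is the nominal rate divided by 12.
i = 0.0397 / 12 = 0.0033083 = 0.3308%.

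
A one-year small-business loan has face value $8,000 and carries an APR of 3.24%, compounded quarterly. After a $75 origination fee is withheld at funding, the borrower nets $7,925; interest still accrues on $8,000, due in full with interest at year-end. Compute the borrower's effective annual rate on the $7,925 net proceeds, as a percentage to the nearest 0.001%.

4.257%

Amount owed after one year: 8,000 × (1 + 0.0324/4)^4 = 8,000 × 1.032796 = $8,262.37.
Effective rate on net proceeds: 8,262.37 / 7,925 − 1 = 0.042570 = 4.257%.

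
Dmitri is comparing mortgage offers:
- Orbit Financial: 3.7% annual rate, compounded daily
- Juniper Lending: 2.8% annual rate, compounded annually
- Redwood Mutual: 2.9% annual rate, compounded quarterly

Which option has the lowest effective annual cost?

Orbit Financial: (1 + 0.037/365)^365 − 1 = 3.769%
Juniper Lending: compounded annually, EAR = 2.800%
Redwood Mutual: (1 + 0.029/4)^4 − 1 = 2.932%
The lowest effective annual rate is Juniper Lending at 2.800%.

Juniper Lending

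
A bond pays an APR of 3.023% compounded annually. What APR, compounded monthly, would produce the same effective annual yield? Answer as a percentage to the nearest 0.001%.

2.982%

Compounded annually, EAR = nominal = 0.030230.
Solve (1 + r/12)^12 = 1.030230: r/12 = 1.030230^(1/12) − 1 = 0.002485, so r = 0.029819 = 2.982%.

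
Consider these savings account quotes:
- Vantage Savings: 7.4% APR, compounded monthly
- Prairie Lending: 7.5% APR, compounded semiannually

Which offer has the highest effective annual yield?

Vantage Savings: (1 + 0.074/12)^12 − 1 = 7.656%
Prairie Lending: (1 + 0.075/2)^2 − 1 = 7.641%
The highest effective annual rate is Vantage Savings at 7.656%.

Vantage Savings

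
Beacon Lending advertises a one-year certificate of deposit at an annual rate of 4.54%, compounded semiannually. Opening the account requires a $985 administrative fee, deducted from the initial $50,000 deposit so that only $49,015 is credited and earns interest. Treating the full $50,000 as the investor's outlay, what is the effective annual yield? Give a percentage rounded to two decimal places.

Value after one year: 49,015 × (1 + 0.0454/2)^2 = 49,015 × 1.045915 = $51,265.54.
Effective yield on the $50,000 outlay: 51,265.54 / 50,000 − 1 = 0.025311 = 2.53%.

2.53%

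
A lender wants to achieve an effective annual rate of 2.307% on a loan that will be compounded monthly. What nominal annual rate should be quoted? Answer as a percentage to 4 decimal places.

(1 + r/12)^12 − 1 = 0.02307, so 1 + r/12 = 1.02307^(1/12).
r/12 = 0.001902, so r = 0.022830 = 2.2830%.

2.2830%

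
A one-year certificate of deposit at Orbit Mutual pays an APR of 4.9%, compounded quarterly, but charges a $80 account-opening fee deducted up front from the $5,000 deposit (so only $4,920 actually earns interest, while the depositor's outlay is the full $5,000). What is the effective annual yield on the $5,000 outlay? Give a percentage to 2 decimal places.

3.31%

Value after one year: 4,920 × (1 + 0.049/4)^4 = 4,920 × 1.049908 = $5,165.55.
Effective yield on the $5,000 outlay: 5,165.55 / 5,000 − 1 = 0.033109 = 3.31%.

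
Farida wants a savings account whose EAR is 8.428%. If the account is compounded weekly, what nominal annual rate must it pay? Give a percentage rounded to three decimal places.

(1 + r/52)^52 − 1 = 0.08428, so 1 + r/52 = 1.08428^(1/52).
r/52 = 0.001557, so r = 0.080979 = 8.098%.

8.098%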